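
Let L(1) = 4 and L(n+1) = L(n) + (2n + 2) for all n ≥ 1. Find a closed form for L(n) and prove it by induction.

Claim: L(n) = n^2 + n + 2.

Base case: L(1) = 4, and 1^2 + 1 + 2 = 4.
Assume L(r) = r^2 + r + 2.
Then L(r+1) = L(r) + (2r + 2) = (r^2 + r + 2) + (2r + 2) = r^2 + 3r + 4,
and (r+1)^2 + (r+1) + 2 = r^2 + 3r + 4.
By induction, L(n) = n^2 + n + 2 for all n ≥ 1.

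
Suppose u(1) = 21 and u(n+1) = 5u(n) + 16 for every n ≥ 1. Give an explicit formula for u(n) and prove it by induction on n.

Claim: u(n) = 5^{n+1} − 4.

Base case: u(1) = 21, and 5^{1+1} − 4 = 25 − 4 = 21.
Assume u(k) = 5^{k+1} − 4 for some k ≥ 1.
Then u(k+1) = 5u(k) + 16 = 5·(5^{k+1} − 4) + 16 = 5^{k+2} − 20 + 16 = 5^{k+2} − 4.
This completes the inductive step, so u(n) = 5^{n+1} − 4 for all n ≥ 1.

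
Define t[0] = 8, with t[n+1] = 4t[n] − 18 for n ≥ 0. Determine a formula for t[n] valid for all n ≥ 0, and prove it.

Claim: t[n] = 2·4^n + 6.

Base case: t[0] = 8, and 2·4^0 + 6 = 2 + 6 = 8.
Assume t[m] = 2·4^m + 6 for some m ≥ 0.
Then t[m+1] = 4t[m] − 18 = 4·(2·4^m + 6) − 18 = 8·4^m + 24 − 18 = 2·4^{m+1} + 6.
This completes the inductive step, so t[n] = 2·4^n + 6 for all n ≥ 0.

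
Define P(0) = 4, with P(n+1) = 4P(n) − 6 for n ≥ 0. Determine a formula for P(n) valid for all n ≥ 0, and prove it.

Claim: P(n) = 2·4^n + 2.

Base case: P(0) = 4, and 2·4^0 + 2 = 2 + 2 = 4.
Assume P(j) = 2·4^j + 2 for some j ≥ 0.
Then P(j+1) = 4P(j) − 6 = 4·(2·4^j + 2) − 6 = 8·4^j + 8 − 6 = 2·4^{j+1} + 2.
Hence P(n) = 2·4^n + 2 for every n ≥ 0, by induction.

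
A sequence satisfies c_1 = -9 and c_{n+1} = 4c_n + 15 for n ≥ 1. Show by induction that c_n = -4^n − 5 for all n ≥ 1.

Base case: c_1 = -9, and -4^1 − 5 = -4 − 5 = -9.
Assume c_k = -4^k − 5 for some k ≥ 1.
Then c_{k+1} = 4c_k + 15 = 4·(-4^k − 5) + 15 = -4^{k+1} − 20 + 15 = -4^{k+1} − 5.
Hence c_n = -4^n − 5 for every n ≥ 1, by induction.

c_n = -4^n − 5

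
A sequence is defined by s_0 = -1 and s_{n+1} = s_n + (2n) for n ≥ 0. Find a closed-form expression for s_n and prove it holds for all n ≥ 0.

Claim: s_n = n^2 − n − 1.

Base case: s_0 = -1, and 0^2 − 0 − 1 = -1.
Assume s_r = r^2 − r − 1.
Then s_{r+1} = s_r + (2r) = (r^2 − r − 1) + (2r) = r^2 + r − 1,
and (r+1)^2 − (r+1) − 1 = r^2 + r − 1.
By induction, s_n = n^2 − n − 1 for all n ≥ 0.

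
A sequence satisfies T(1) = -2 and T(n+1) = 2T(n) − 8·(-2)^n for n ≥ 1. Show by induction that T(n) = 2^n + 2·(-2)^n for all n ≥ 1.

Base case: T(1) = -2, and 2^1 + 2·(-2)^1 = 2 − 4 = -2.
Assume T(j) = 2^j + 2·(-2)^j for some j ≥ 1.
Then T(j+1) = 2T(j) − 8·(-2)^j = 2·(2^j + 2·(-2)^j) − 8·(-2)^j = 2^{j+1} + 4·(-2)^j − 8·(-2)^j = 2^{j+1} − 4·(-2)^j = 2^{j+1} + 2·(-2)^{j+1}.
This completes the inductive step, so T(n) = 2^n + 2·(-2)^n for all n ≥ 1.

T(n) = 2^n + 2·(-2)^n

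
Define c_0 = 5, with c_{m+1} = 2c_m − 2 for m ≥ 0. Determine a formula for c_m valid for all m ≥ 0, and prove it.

Claim: c_m = 3·2^m + 2.

Base case: c_0 = 5, and 3·2^0 + 2 = 3 + 2 = 5.
Assume c_j = 3·2^j + 2 for some j ≥ 0.
Then c_{j+1} = 2c_j − 2 = 2·(3·2^j + 2) − 2 = 6·2^j + 4 − 2 = 3·2^{j+1} + 2.
By induction, c_m = 3·2^m + 2 for all m ≥ 0.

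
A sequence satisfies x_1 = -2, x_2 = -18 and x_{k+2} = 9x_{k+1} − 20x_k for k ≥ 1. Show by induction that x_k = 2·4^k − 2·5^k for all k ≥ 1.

Base cases: x_1 = -2 and 2·4^1 − 2·5^1 = -2; x_2 = -18 and 2·4^2 − 2·5^2 = -18.
Assume x_j = 2·4^j − 2·5^j for all 1 ≤ j ≤ r, where r ≥ 2.
Then x_{r+1} = 9x_r − 20x_{r−1} = 9·(2·4^r − 2·5^r) − 20·(2·4^{r−1} − 2·5^{r−1}) = 2·(9·4 − 20)4^{r−1} − 2·(9·5 − 20)5^{r−1} = 32·4^{r−1} − 50·5^{r−1} = 2·4^{r+1} − 2·5^{r+1}.
By strong induction, x_k = 2·4^k − 2·5^k for all k ≥ 1.

x_k = 2·4^k − 2·5^k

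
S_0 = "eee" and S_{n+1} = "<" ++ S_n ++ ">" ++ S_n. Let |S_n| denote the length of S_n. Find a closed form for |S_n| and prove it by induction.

Claim: |S_n| = 5·2^n − 2.

Base case: |S_0| = 3, and 5·2^0 − 2 = 3.
Assume |S_k| = 5·2^k − 2.
Then |S_{k+1}| = 1 + |S_k| + 1 + |S_k| = 2|S_k| + 2 = 2(5·2^k − 2) + 2 = 5·2^{k+1} − 4 + 2 = 5·2^{k+1} − 2.
This completes the inductive step, so |S_n| = 5·2^n − 2 for all n ≥ 0.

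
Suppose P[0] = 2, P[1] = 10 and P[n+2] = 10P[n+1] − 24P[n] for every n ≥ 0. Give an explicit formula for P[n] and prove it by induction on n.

Claim: P[n] = 4^n + 6^n.

Base cases: P[0] = 2 and 4^0 + 6^0 = 2; P[1] = 10 and 4^1 + 6^1 = 10.
Assume P[j] = 4^j + 6^j for all 0 ≤ j ≤ k, where k ≥ 1.
Then P[k+1] = 10P[k] − 24P[k−1] = 10·(4^k + 6^k) − 24·(4^{k−1} + 6^{k−1}) = (10·4 − 24)4^{k−1} + (10·6 − 24)6^{k−1} = 16·4^{k−1} + 36·6^{k−1} = 4^{k+1} + 6^{k+1}.
Hence P[n] = 4^n + 6^n for every n ≥ 0, by strong induction.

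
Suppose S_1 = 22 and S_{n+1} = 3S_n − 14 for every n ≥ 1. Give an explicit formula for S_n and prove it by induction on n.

Claim: S_n = 5·3^n + 7.

Base case: S_1 = 22, and 5·3^1 + 7 = 15 + 7 = 22.
Assume S_k = 5·3^k + 7 for some k ≥ 1.
Then S_{k+1} = 3S_k − 14 = 3·(5·3^k + 7) − 14 = 15·3^k + 21 − 14 = 5·3^{k+1} + 7.
By induction, S_n = 5·3^n + 7 for all n ≥ 1.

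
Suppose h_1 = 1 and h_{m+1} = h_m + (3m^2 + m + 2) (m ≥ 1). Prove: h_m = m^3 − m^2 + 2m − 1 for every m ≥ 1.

Base case: h_1 = 1, and 1^3 − 1^2 + 2·1 − 1 = 1.
Assume h_k = k^3 − k^2 + 2k − 1.
Then h_{k+1} = h_k + (3k^2 + k + 2) = (k^3 − k^2 + 2k − 1) + (3k^2 + k + 2) = k^3 + 2k^2 + 3k + 1,
and (k+1)^3 − (k+1)^2 + 2·(k+1) − 1 = k^3 + 2k^2 + 3k + 1.
Hence h_m = m^3 − m^2 + 2m − 1 for every m ≥ 1, by induction.

h_m = m^3 − m^2 + 2m − 1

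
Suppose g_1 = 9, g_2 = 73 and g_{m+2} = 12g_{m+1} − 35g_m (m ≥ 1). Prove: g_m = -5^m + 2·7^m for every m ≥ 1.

Base cases: g_1 = 9 and -5^1 + 2·7^1 = 9; g_2 = 73 and -5^2 + 2·7^2 = 73.
Assume g_j = -5^j + 2·7^j for all 1 ≤ j ≤ k, where k ≥ 2.
Then g_{k+1} = 12g_k − 35g_{k−1} = 12·(-5^k + 2·7^k) − 35·(-5^{k−1} + 2·7^{k−1}) = -(12·5 − 35)5^{k−1} + 2·(12·7 − 35)7^{k−1} = -25·5^{k−1} + 98·7^{k−1} = -5^{k+1} + 2·7^{k+1}.
Hence g_m = -5^m + 2·7^m for every m ≥ 1, by strong induction.

g_m = -5^m + 2·7^m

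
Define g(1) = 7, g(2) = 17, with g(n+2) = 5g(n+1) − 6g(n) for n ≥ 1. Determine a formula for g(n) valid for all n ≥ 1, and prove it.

Claim: g(n) = 2·2^n + 3^n.

Base cases: g(1) = 7 and 2·2^1 + 3^1 = 7; g(2) = 17 and 2·2^2 + 3^2 = 17.
Assume g(i) = 2·2^i + 3^i for all 1 ≤ i ≤ j, where j ≥ 2.
Then g(j+1) = 5g(j) − 6g(j−1) = 5·(2·2^j + 3^j) − 6·(2·2^{j−1} + 3^{j−1}) = 2·(5·2 − 6)2^{j−1} + (5·3 − 6)3^{j−1} = 8·2^{j−1} + 9·3^{j−1} = 2·2^{j+1} + 3^{j+1}.
This completes the inductive step, so g(n) = 2·2^n + 3^n for all n ≥ 1.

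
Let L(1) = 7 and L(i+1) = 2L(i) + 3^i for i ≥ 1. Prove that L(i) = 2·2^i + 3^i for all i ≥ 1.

Base case: L(1) = 7, and 2·2^1 + 3^1 = 4 + 3 = 7.
Assume L(j) = 2·2^j + 3^j for some j ≥ 1.
Then L(j+1) = 2L(j) + 3^j = 2·(2·2^j + 3^j) + 3^j = 2·2^{j+1} + 2·3^j + 3^j = 2·2^{j+1} + 3·3^j = 2·2^{j+1} + 3^{j+1}.
Hence L(i) = 2·2^i + 3^i for every i ≥ 1, by induction.

L(i) = 2·2^i + 3^i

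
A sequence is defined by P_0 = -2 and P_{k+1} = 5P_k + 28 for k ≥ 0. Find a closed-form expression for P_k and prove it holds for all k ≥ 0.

Claim: P_k = 5^{k+1} − 7.

Base case: P_0 = -2, and 5^{0+1} − 7 = 5 − 7 = -2.
Assume P_j = 5^{j+1} − 7 for some j ≥ 0.
Then P_{j+1} = 5P_j + 28 = 5·(5^{j+1} − 7) + 28 = 5^{j+2} − 35 + 28 = 5^{j+2} − 7.
Hence P_k = 5^{k+1} − 7 for every k ≥ 0, by induction.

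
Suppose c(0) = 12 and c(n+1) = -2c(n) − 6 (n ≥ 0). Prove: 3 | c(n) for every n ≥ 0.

Base case: c(0) = 12 = 3·4, so 3 | c(0).
Assume 3 | c(j), so c(j) = 3t for some integer t.
Then c(j+1) = -2c(j) − 6 = -2·(3t) − 6 = 3(-2t − 2), so 3 | c(j+1).
This completes the inductive step, so 3 | c(n) for all n ≥ 0.

3 | c(n)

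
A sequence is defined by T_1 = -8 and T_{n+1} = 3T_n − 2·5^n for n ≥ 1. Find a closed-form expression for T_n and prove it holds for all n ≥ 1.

Claim: T_n = -3^n − 5^n.

Base case: T_1 = -8, and -3^1 − 5^1 = -3 − 5 = -8.
Assume T_r = -3^r − 5^r for some r ≥ 1.
Then T_{r+1} = 3T_r − 2·5^r = 3·(-3^r − 5^r) − 2·5^r = -3^{r+1} − 3·5^r − 2·5^r = -3^{r+1} − 5·5^r = -3^{r+1} − 5^{r+1}.
This completes the inductive step, so T_n = -3^n − 5^n for all n ≥ 1.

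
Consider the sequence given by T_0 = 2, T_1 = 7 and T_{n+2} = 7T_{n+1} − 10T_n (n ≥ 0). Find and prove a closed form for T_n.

Claim: T_n = 5^n + 2^n.

Base cases: T_0 = 2 and 5^0 + 2^0 = 2; T_1 = 7 and 5^1 + 2^1 = 7.
Assume T_j = 5^j + 2^j for all 0 ≤ j ≤ k, where k ≥ 1.
Then T_{k+1} = 7T_k − 10T_{k−1} = 7·(5^k + 2^k) − 10·(5^{k−1} + 2^{k−1}) = (7·5 − 10)5^{k−1} + (7·2 − 10)2^{k−1} = 25·5^{k−1} + 4·2^{k−1} = 5^{k+1} + 2^{k+1}.
This completes the inductive step, so T_n = 5^n + 2^n for all n ≥ 0.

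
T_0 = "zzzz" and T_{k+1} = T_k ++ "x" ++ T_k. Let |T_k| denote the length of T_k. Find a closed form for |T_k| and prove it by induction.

Claim: |T_k| = 5·2^k − 1.

Base case: |T_0| = 4, and 5·2^0 − 1 = 4.
Assume |T_r| = 5·2^r − 1.
Then |T_{r+1}| = |T_r| + 1 + |T_r| = 2|T_r| + 1 = 2(5·2^r − 1) + 1 = 5·2^{r+1} − 2 + 1 = 5·2^{r+1} − 1.
So the formula holds for r+1, and by induction |T_k| = 5·2^k − 1 for all k ≥ 0.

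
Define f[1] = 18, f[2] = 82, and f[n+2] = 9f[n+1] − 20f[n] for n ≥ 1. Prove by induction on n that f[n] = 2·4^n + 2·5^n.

Base cases: f[1] = 18 and 2·4^1 + 2·5^1 = 18; f[2] = 82 and 2·4^2 + 2·5^2 = 82.
Assume f[j] = 2·4^j + 2·5^j for all 1 ≤ j ≤ r, where r ≥ 2.
Then f[r+1] = 9f[r] − 20f[r−1] = 9·(2·4^r + 2·5^r) − 20·(2·4^{r−1} + 2·5^{r−1}) = 2·(9·4 − 20)4^{r−1} + 2·(9·5 − 20)5^{r−1} = 32·4^{r−1} + 50·5^{r−1} = 2·4^{r+1} + 2·5^{r+1}.
So the formula holds for r+1, and by strong induction f[n] = 2·4^n + 2·5^n for all n ≥ 1.

f[n] = 2·4^n + 2·5^n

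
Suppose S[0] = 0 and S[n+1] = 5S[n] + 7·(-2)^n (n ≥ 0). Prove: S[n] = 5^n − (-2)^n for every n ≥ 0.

Base case: S[0] = 0, and 5^0 − (-2)^0 = 1 − 1 = 0.
Assume S[k] = 5^k − (-2)^k for some k ≥ 0.
Then S[k+1] = 5S[k] + 7·(-2)^k = 5·(5^k − (-2)^k) + 7·(-2)^k = 5^{k+1} − 5·(-2)^k + 7·(-2)^k = 5^{k+1} + 2·(-2)^k = 5^{k+1} − (-2)^{k+1}.
Hence S[n] = 5^n − (-2)^n for every n ≥ 0, by induction.

S[n] = 5^n − (-2)^n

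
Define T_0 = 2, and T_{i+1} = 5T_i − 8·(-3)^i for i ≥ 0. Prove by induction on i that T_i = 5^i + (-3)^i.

Base case: T_0 = 2, and 5^0 + (-3)^0 = 1 + 1 = 2.
Assume T_k = 5^k + (-3)^k for some k ≥ 0.
Then T_{k+1} = 5T_k − 8·(-3)^k = 5·(5^k + (-3)^k) − 8·(-3)^k = 5^{k+1} + 5·(-3)^k − 8·(-3)^k = 5^{k+1} − 3·(-3)^k = 5^{k+1} + (-3)^{k+1}.
Hence T_i = 5^i + (-3)^i for every i ≥ 0, by induction.

T_i = 5^i + (-3)^i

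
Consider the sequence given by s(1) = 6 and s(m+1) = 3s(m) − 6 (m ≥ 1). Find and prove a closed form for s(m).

Claim: s(m) = 3^m + 3.

Base case: s(1) = 6, and 3^1 + 3 = 3 + 3 = 6.
Assume s(k) = 3^k + 3 for some k ≥ 1.
Then s(k+1) = 3s(k) − 6 = 3·(3^k + 3) − 6 = 3^{k+1} + 9 − 6 = 3^{k+1} + 3.
This completes the inductive step, so s(m) = 3^m + 3 for all m ≥ 1.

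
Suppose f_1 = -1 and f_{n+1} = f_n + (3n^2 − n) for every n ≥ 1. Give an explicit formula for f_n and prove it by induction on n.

Claim: f_n = n^3 − 2n^2 + n − 1.

Base case: f_1 = -1, and 1^3 − 2·1^2 + 1 − 1 = -1.
Assume f_r = r^3 − 2r^2 + r − 1.
Then f_{r+1} = f_r + (3r^2 − r) = (r^3 − 2r^2 + r − 1) + (3r^2 − r) = r^3 + r^2 − 1,
and (r+1)^3 − 2·(r+1)^2 + (r+1) − 1 = r^3 + r^2 − 1.
Hence f_n = n^3 − 2n^2 + n − 1 for every n ≥ 1, by induction.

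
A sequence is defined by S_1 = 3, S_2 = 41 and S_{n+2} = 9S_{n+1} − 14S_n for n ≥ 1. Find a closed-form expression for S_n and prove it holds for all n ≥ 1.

Claim: S_n = 7^n − 2·2^n.

Base cases: S_1 = 3 and 7^1 − 2·2^1 = 3; S_2 = 41 and 7^2 − 2·2^2 = 41.
Assume S_j = 7^j − 2·2^j for all 1 ≤ j ≤ m, where m ≥ 2.
Then S_{m+1} = 9S_m − 14S_{m−1} = 9·(7^m − 2·2^m) − 14·(7^{m−1} − 2·2^{m−1}) = (9·7 − 14)7^{m−1} − 2·(9·2 − 14)2^{m−1} = 49·7^{m−1} − 8·2^{m−1} = 7^{m+1} − 2·2^{m+1}.
So the formula holds for m+1, and by strong induction S_n = 7^n − 2·2^n for all n ≥ 1.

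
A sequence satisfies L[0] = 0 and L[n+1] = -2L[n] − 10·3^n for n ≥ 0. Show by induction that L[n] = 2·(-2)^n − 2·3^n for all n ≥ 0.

Base case: L[0] = 0, and 2·(-2)^0 − 2·3^0 = 2 − 2 = 0.
Assume L[k] = 2·(-2)^k − 2·3^k for some k ≥ 0.
Then L[k+1] = -2L[k] − 10·3^k = -2·(2·(-2)^k − 2·3^k) − 10·3^k = 2·(-2)^{k+1} + 4·3^k − 10·3^k = 2·(-2)^{k+1} − 6·3^k = 2·(-2)^{k+1} − 2·3^{k+1}.
This completes the inductive step, so L[n] = 2·(-2)^n − 2·3^n for all n ≥ 0.

L[n] = 2·(-2)^n − 2·3^n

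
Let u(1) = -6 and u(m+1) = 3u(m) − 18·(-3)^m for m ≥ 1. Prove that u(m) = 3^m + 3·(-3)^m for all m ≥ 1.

Base case: u(1) = -6, and 3^1 + 3·(-3)^1 = 3 − 9 = -6.
Assume u(k) = 3^k + 3·(-3)^k for some k ≥ 1.
Then u(k+1) = 3u(k) − 18·(-3)^k = 3·(3^k + 3·(-3)^k) − 18·(-3)^k = 3^{k+1} + 9·(-3)^k − 18·(-3)^k = 3^{k+1} − 9·(-3)^k = 3^{k+1} + 3·(-3)^{k+1}.
Hence u(m) = 3^m + 3·(-3)^m for every m ≥ 1, by induction.

u(m) = 3^m + 3·(-3)^m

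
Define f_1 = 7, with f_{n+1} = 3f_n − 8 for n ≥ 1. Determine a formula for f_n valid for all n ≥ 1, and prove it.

Claim: f_n = 3^n + 4.

Base case: f_1 = 7, and 3^1 + 4 = 3 + 4 = 7.
Assume f_k = 3^k + 4 for some k ≥ 1.
Then f_{k+1} = 3f_k − 8 = 3·(3^k + 4) − 8 = 3^{k+1} + 12 − 8 = 3^{k+1} + 4.
This completes the inductive step, so f_n = 3^n + 4 for all n ≥ 1.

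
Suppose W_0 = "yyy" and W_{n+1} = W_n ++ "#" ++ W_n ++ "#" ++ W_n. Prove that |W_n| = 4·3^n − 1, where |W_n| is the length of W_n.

Base case: |W_0| = 3, and 4·3^0 − 1 = 3.
Assume |W_j| = 4·3^j − 1.
Then |W_{j+1}| = 3|W_j| + 2 = 3(4·3^j − 1) + 2 = 4·3^{j+1} − 3 + 2 = 4·3^{j+1} − 1.
By induction, |W_n| = 4·3^n − 1 for all n ≥ 0.

|W_n| = 4·3^n − 1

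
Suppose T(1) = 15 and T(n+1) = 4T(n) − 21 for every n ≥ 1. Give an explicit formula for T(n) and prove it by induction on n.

Claim: T(n) = 2·4^n + 7.

Base case: T(1) = 15, and 2·4^1 + 7 = 8 + 7 = 15.
Assume T(m) = 2·4^m + 7 for some m ≥ 1.
Then T(m+1) = 4T(m) − 21 = 4·(2·4^m + 7) − 21 = 8·4^m + 28 − 21 = 2·4^{m+1} + 7.
Hence T(n) = 2·4^n + 7 for every n ≥ 1, by induction.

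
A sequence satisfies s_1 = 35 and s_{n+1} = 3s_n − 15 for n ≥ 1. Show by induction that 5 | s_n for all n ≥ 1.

Base case: s_1 = 35 = 5·7, so 5 | s_1.
Assume 5 | s_r, so s_r = 5t for some integer t.
Then s_{r+1} = 3s_r − 15 = 3·(5t) − 15 = 5(3t − 3), so 5 | s_{r+1}.
Hence 5 | s_n for every n ≥ 1, by induction.

5 | s_n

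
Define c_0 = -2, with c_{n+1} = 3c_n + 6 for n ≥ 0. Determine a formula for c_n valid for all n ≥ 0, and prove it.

Claim: c_n = 3^n − 3.

Base case: c_0 = -2, and 3^0 − 3 = 1 − 3 = -2.
Assume c_j = 3^j − 3 for some j ≥ 0.
Then c_{j+1} = 3c_j + 6 = 3·(3^j − 3) + 6 = 3^{j+1} − 9 + 6 = 3^{j+1} − 3.
This completes the inductive step, so c_n = 3^n − 3 for all n ≥ 0.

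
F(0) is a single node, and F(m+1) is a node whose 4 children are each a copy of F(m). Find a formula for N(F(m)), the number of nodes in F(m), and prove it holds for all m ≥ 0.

Claim: N(F(m)) = (4^{m+1} − 1)/3.

Base case: N(F(0)) = 1, and (4^{0+1} − 1)/3 = 1.
Assume N(F(j)) = (4^{j+1} − 1)/3.
Then N(F(j+1)) = 1 + 4N(F(j)) = 1 + 4·(4^{j+1} − 1)/3 = 1 + (4^{j+2} − 4)/3 = (3 + 4^{j+2} − 4)/3 = (4^{j+2} − 1)/3.
By induction, N(F(m)) = (4^{m+1} − 1)/3 for all m ≥ 0.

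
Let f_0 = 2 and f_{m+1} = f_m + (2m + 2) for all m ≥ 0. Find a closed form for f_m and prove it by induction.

Claim: f_m = m^2 + m + 2.

Base case: f_0 = 2, and 0^2 + 0 + 2 = 2.
Assume f_j = j^2 + j + 2.
Then f_{j+1} = f_j + (2j + 2) = (j^2 + j + 2) + (2j + 2) = j^2 + 3j + 4,
and (j+1)^2 + (j+1) + 2 = j^2 + 3j + 4.
Hence f_m = m^2 + m + 2 for every m ≥ 0, by induction.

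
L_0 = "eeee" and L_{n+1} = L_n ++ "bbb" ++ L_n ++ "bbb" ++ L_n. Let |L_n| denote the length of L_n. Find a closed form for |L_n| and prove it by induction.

Claim: |L_n| = 7·3^n − 3.

Base case: |L_0| = 4, and 7·3^0 − 3 = 4.
Assume |L_r| = 7·3^r − 3.
Then |L_{r+1}| = 3|L_r| + 6 = 3(7·3^r − 3) + 6 = 7·3^{r+1} − 9 + 6 = 7·3^{r+1} − 3.
By induction, |L_n| = 7·3^n − 3 for all n ≥ 0.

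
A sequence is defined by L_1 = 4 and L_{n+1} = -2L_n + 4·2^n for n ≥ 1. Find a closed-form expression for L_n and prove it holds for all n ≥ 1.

Claim: L_n = -(-2)^n + 2^n.

Base case: L_1 = 4, and -(-2)^1 + 2^1 = 2 + 2 = 4.
Assume L_m = -(-2)^m + 2^m for some m ≥ 1.
Then L_{m+1} = -2L_m + 4·2^m = -2·(-(-2)^m + 2^m) + 4·2^m = -(-2)^{m+1} − 2·2^m + 4·2^m = -(-2)^{m+1} + 2·2^m = -(-2)^{m+1} + 2^{m+1}.
Hence L_n = -(-2)^n + 2^n for every n ≥ 1, by induction.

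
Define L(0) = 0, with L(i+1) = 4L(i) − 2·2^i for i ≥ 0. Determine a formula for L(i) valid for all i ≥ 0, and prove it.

Claim: L(i) = -4^i + 2^i.

Base case: L(0) = 0, and -4^0 + 2^0 = -1 + 1 = 0.
Assume L(r) = -4^r + 2^r for some r ≥ 0.
Then L(r+1) = 4L(r) − 2·2^r = 4·(-4^r + 2^r) − 2·2^r = -4^{r+1} + 4·2^r − 2·2^r = -4^{r+1} + 2·2^r = -4^{r+1} + 2^{r+1}.
This completes the inductive step, so L(i) = -4^i + 2^i for all i ≥ 0.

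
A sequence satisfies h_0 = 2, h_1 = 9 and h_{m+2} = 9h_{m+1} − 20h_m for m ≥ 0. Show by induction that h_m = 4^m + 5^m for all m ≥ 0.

Base cases: h_0 = 2 and 4^0 + 5^0 = 2; h_1 = 9 and 4^1 + 5^1 = 9.
Assume h_j = 4^j + 5^j for all 0 ≤ j ≤ r, where r ≥ 1.
Then h_{r+1} = 9h_r − 20h_{r−1} = 9·(4^r + 5^r) − 20·(4^{r−1} + 5^{r−1}) = (9·4 − 20)4^{r−1} + (9·5 − 20)5^{r−1} = 16·4^{r−1} + 25·5^{r−1} = 4^{r+1} + 5^{r+1}.
Hence h_m = 4^m + 5^m for every m ≥ 0, by strong induction.

h_m = 4^m + 5^m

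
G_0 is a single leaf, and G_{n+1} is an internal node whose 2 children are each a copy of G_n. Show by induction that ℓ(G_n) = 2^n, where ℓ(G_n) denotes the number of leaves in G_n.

Base case: ℓ(G_0) = 1, and 2^0 = 1.
Assume ℓ(G_k) = 2^k.
Then ℓ(G_{k+1}) = 2·ℓ(G_k) = 2·2^k = 2^{k+1}.
This completes the inductive step, so ℓ(G_n) = 2^n for all n ≥ 0.

ℓ(G_n) = 2^n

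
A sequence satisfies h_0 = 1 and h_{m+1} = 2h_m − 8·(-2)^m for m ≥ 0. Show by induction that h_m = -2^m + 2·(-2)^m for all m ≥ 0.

Base case: h_0 = 1, and -2^0 + 2·(-2)^0 = -1 + 2 = 1.
Assume h_r = -2^r + 2·(-2)^r for some r ≥ 0.
Then h_{r+1} = 2h_r − 8·(-2)^r = 2·(-2^r + 2·(-2)^r) − 8·(-2)^r = -2^{r+1} + 4·(-2)^r − 8·(-2)^r = -2^{r+1} − 4·(-2)^r = -2^{r+1} + 2·(-2)^{r+1}.
This completes the inductive step, so h_m = -2^m + 2·(-2)^m for all m ≥ 0.

h_m = -2^m + 2·(-2)^m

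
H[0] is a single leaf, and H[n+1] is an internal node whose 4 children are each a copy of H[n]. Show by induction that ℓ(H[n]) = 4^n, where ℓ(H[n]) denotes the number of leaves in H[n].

Base case: ℓ(H[0]) = 1, and 4^0 = 1.
Assume ℓ(H[r]) = 4^r.
Then ℓ(H[r+1]) = 4·ℓ(H[r]) = 4·4^r = 4^{r+1}.
By induction, ℓ(H[n]) = 4^n for all n ≥ 0.

ℓ(H[n]) = 4^n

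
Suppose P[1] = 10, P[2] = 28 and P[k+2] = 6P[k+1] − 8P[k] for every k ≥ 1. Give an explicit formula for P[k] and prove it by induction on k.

Claim: P[k] = 3·2^k + 4^k.

Base cases: P[1] = 10 and 3·2^1 + 4^1 = 10; P[2] = 28 and 3·2^2 + 4^2 = 28.
Assume P[j] = 3·2^j + 4^j for all 1 ≤ j ≤ m, where m ≥ 2.
Then P[m+1] = 6P[m] − 8P[m−1] = 6·(3·2^m + 4^m) − 8·(3·2^{m−1} + 4^{m−1}) = 3·(6·2 − 8)2^{m−1} + (6·4 − 8)4^{m−1} = 12·2^{m−1} + 16·4^{m−1} = 3·2^{m+1} + 4^{m+1}.
This completes the inductive step, so P[k] = 3·2^k + 4^k for all k ≥ 1.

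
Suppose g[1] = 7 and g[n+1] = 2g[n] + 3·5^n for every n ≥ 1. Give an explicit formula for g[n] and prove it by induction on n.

Claim: g[n] = 2^n + 5^n.

Base case: g[1] = 7, and 2^1 + 5^1 = 2 + 5 = 7.
Assume g[r] = 2^r + 5^r for some r ≥ 1.
Then g[r+1] = 2g[r] + 3·5^r = 2·(2^r + 5^r) + 3·5^r = 2^{r+1} + 2·5^r + 3·5^r = 2^{r+1} + 5·5^r = 2^{r+1} + 5^{r+1}.
By induction, g[n] = 2^n + 5^n for all n ≥ 1.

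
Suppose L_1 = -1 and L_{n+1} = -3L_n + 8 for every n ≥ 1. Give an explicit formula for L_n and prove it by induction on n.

Claim: L_n = (-3)^n + 2.

Base case: L_1 = -1, and (-3)^1 + 2 = -3 + 2 = -1.
Assume L_k = (-3)^k + 2 for some k ≥ 1.
Then L_{k+1} = -3L_k + 8 = -3·((-3)^k + 2) + 8 = -3·(-3)^k − 6 + 8 = (-3)^{k+1} + 2.
Hence L_n = (-3)^n + 2 for every n ≥ 1, by induction.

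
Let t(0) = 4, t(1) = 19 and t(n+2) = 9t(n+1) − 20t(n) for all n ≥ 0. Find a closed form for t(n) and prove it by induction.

Claim: t(n) = 3·5^n + 4^n.

Base cases: t(0) = 4 and 3·5^0 + 4^0 = 4; t(1) = 19 and 3·5^1 + 4^1 = 19.
Assume t(i) = 3·5^i + 4^i for all 0 ≤ i ≤ j, where j ≥ 1.
Then t(j+1) = 9t(j) − 20t(j−1) = 9·(3·5^j + 4^j) − 20·(3·5^{j−1} + 4^{j−1}) = 3·(9·5 − 20)5^{j−1} + (9·4 − 20)4^{j−1} = 75·5^{j−1} + 16·4^{j−1} = 3·5^{j+1} + 4^{j+1}.
This completes the inductive step, so t(n) = 3·5^n + 4^n for all n ≥ 0.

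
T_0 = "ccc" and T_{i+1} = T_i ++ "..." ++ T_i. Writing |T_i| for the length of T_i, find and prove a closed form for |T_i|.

Claim: |T_i| = 6·2^i − 3.

Base case: |T_0| = 3, and 6·2^0 − 3 = 3.
Assume |T_k| = 6·2^k − 3.
Then |T_{k+1}| = |T_k| + 3 + |T_k| = 2|T_k| + 3 = 2(6·2^k − 3) + 3 = 6·2^{k+1} − 6 + 3 = 6·2^{k+1} − 3.
So the formula holds for k+1, and by induction |T_i| = 6·2^i − 3 for all i ≥ 0.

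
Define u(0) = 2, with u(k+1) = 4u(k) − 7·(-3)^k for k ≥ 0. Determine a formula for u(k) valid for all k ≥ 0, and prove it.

Claim: u(k) = 4^k + (-3)^k.

Base case: u(0) = 2, and 4^0 + (-3)^0 = 1 + 1 = 2.
Assume u(j) = 4^j + (-3)^j for some j ≥ 0.
Then u(j+1) = 4u(j) − 7·(-3)^j = 4·(4^j + (-3)^j) − 7·(-3)^j = 4^{j+1} + 4·(-3)^j − 7·(-3)^j = 4^{j+1} − 3·(-3)^j = 4^{j+1} + (-3)^{j+1}.
This completes the inductive step, so u(k) = 4^k + (-3)^k for all k ≥ 0.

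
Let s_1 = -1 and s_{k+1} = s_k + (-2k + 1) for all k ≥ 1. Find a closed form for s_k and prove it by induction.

Claim: s_k = -k^2 + 2k − 2.

Base case: s_1 = -1, and -1^2 + 2·1 − 2 = -1.
Assume s_r = -r^2 + 2r − 2.
Then s_{r+1} = s_r + (-2r + 1) = (-r^2 + 2r − 2) + (-2r + 1) = -r^2 − 1,
and -(r+1)^2 + 2·(r+1) − 2 = -r^2 − 1.
Hence s_k = -k^2 + 2k − 2 for every k ≥ 1, by induction.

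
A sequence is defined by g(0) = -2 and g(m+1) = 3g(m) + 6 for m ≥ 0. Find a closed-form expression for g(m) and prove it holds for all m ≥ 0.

Claim: g(m) = 3^m − 3.

Base case: g(0) = -2, and 3^0 − 3 = 1 − 3 = -2.
Assume g(j) = 3^j − 3 for some j ≥ 0.
Then g(j+1) = 3g(j) + 6 = 3·(3^j − 3) + 6 = 3^{j+1} − 9 + 6 = 3^{j+1} − 3.
So the formula holds for j+1, and by induction g(m) = 3^m − 3 for all m ≥ 0.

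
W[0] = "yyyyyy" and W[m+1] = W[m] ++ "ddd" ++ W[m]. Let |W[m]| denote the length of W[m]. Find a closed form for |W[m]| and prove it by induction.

Claim: |W[m]| = 9·2^m − 3.

Base case: |W[0]| = 6, and 9·2^0 − 3 = 6.
Assume |W[k]| = 9·2^k − 3.
Then |W[k+1]| = |W[k]| + 3 + |W[k]| = 2|W[k]| + 3 = 2(9·2^k − 3) + 3 = 9·2^{k+1} − 6 + 3 = 9·2^{k+1} − 3.
This completes the inductive step, so |W[m]| = 9·2^m − 3 for all m ≥ 0.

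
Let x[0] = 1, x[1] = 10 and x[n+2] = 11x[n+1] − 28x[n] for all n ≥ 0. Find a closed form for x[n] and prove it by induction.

Claim: x[n] = -4^n + 2·7^n.

Base cases: x[0] = 1 and -4^0 + 2·7^0 = 1; x[1] = 10 and -4^1 + 2·7^1 = 10.
Assume x[i] = -4^i + 2·7^i for all 0 ≤ i ≤ j, where j ≥ 1.
Then x[j+1] = 11x[j] − 28x[j−1] = 11·(-4^j + 2·7^j) − 28·(-4^{j−1} + 2·7^{j−1}) = -(11·4 − 28)4^{j−1} + 2·(11·7 − 28)7^{j−1} = -16·4^{j−1} + 98·7^{j−1} = -4^{j+1} + 2·7^{j+1}.
This completes the inductive step, so x[n] = -4^n + 2·7^n for all n ≥ 0.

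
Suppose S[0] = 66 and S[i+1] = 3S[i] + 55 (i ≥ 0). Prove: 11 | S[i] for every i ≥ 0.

Base case: S[0] = 66 = 11·6, so 11 | S[0].
Assume 11 | S[m], so S[m] = 11t for some integer t.
Then S[m+1] = 3S[m] + 55 = 3·(11t) + 55 = 11(3t + 5), so 11 | S[m+1].
So the property holds for m+1, and by induction 11 | S[i] for all i ≥ 0.

11 | S[i]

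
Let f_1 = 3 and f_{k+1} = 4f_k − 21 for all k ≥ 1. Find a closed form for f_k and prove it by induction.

Claim: f_k = -4^k + 7.

Base case: f_1 = 3, and -4^1 + 7 = -4 + 7 = 3.
Assume f_r = -4^r + 7 for some r ≥ 1.
Then f_{r+1} = 4f_r − 21 = 4·(-4^r + 7) − 21 = -4^{r+1} + 28 − 21 = -4^{r+1} + 7.
Hence f_k = -4^k + 7 for every k ≥ 1, by induction.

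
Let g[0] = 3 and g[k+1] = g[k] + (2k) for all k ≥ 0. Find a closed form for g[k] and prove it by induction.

Claim: g[k] = k^2 − k + 3.

Base case: g[0] = 3, and 0^2 − 0 + 3 = 3.
Assume g[j] = j^2 − j + 3.
Then g[j+1] = g[j] + (2j) = (j^2 − j + 3) + (2j) = j^2 + j + 3,
and (j+1)^2 − (j+1) + 3 = j^2 + j + 3.
Hence g[k] = k^2 − k + 3 for every k ≥ 0, by induction.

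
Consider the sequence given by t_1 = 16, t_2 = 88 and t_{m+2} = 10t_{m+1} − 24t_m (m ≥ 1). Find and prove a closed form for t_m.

Claim: t_m = 2·6^m + 4^m.

Base cases: t_1 = 16 and 2·6^1 + 4^1 = 16; t_2 = 88 and 2·6^2 + 4^2 = 88.
Assume t_j = 2·6^j + 4^j for all 1 ≤ j ≤ r, where r ≥ 2.
Then t_{r+1} = 10t_r − 24t_{r−1} = 10·(2·6^r + 4^r) − 24·(2·6^{r−1} + 4^{r−1}) = 2·(10·6 − 24)6^{r−1} + (10·4 − 24)4^{r−1} = 72·6^{r−1} + 16·4^{r−1} = 2·6^{r+1} + 4^{r+1}.
By strong induction, t_m = 2·6^m + 4^m for all m ≥ 1.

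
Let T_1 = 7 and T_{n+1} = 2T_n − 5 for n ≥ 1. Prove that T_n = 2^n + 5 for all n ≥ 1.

Base case: T_1 = 7, and 2^1 + 5 = 2 + 5 = 7.
Assume T_m = 2^m + 5 for some m ≥ 1.
Then T_{m+1} = 2T_m − 5 = 2·(2^m + 5) − 5 = 2^{m+1} + 10 − 5 = 2^{m+1} + 5.
By induction, T_n = 2^n + 5 for all n ≥ 1.

T_n = 2^n + 5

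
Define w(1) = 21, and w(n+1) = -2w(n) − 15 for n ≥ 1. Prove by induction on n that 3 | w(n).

Base case: w(1) = 21 = 3·7, so 3 | w(1).
Assume 3 | w(j), so w(j) = 3t for some integer t.
Then w(j+1) = -2w(j) − 15 = -2·(3t) − 15 = 3(-2t − 5), so 3 | w(j+1).
So the property holds for j+1, and by induction 3 | w(n) for all n ≥ 1.

3 | w(n)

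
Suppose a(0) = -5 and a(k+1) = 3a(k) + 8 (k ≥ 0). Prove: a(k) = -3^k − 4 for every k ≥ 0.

Base case: a(0) = -5, and -3^0 − 4 = -1 − 4 = -5.
Assume a(m) = -3^m − 4 for some m ≥ 0.
Then a(m+1) = 3a(m) + 8 = 3·(-3^m − 4) + 8 = -3^{m+1} − 12 + 8 = -3^{m+1} − 4.
This completes the inductive step, so a(k) = -3^k − 4 for all k ≥ 0.

a(k) = -3^k − 4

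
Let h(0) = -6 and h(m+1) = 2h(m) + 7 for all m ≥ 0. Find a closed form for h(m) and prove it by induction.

Claim: h(m) = 2^m − 7.

Base case: h(0) = -6, and 2^0 − 7 = 1 − 7 = -6.
Assume h(k) = 2^k − 7 for some k ≥ 0.
Then h(k+1) = 2h(k) + 7 = 2·(2^k − 7) + 7 = 2^{k+1} − 14 + 7 = 2^{k+1} − 7.
This completes the inductive step, so h(m) = 2^m − 7 for all m ≥ 0.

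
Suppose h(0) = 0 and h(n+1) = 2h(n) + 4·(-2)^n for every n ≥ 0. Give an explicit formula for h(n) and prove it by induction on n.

Claim: h(n) = 2^n − (-2)^n.

Base case: h(0) = 0, and 2^0 − (-2)^0 = 1 − 1 = 0.
Assume h(m) = 2^m − (-2)^m for some m ≥ 0.
Then h(m+1) = 2h(m) + 4·(-2)^m = 2·(2^m − (-2)^m) + 4·(-2)^m = 2^{m+1} − 2·(-2)^m + 4·(-2)^m = 2^{m+1} + 2·(-2)^m = 2^{m+1} − (-2)^{m+1}.
Hence h(n) = 2^n − (-2)^n for every n ≥ 0, by induction.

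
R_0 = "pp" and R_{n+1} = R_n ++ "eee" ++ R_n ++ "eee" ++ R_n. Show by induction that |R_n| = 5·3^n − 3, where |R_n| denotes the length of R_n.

Base case: |R_0| = 2, and 5·3^0 − 3 = 2.
Assume |R_k| = 5·3^k − 3.
Then |R_{k+1}| = 3|R_k| + 6 = 3(5·3^k − 3) + 6 = 5·3^{k+1} − 9 + 6 = 5·3^{k+1} − 3.
So the formula holds for k+1, and by induction |R_n| = 5·3^n − 3 for all n ≥ 0.

|R_n| = 5·3^n − 3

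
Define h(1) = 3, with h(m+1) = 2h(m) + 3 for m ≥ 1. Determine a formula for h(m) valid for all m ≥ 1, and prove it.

Claim: h(m) = 3·2^m − 3.

Base case: h(1) = 3, and 3·2^1 − 3 = 6 − 3 = 3.
Assume h(k) = 3·2^k − 3 for some k ≥ 1.
Then h(k+1) = 2h(k) + 3 = 2·(3·2^k − 3) + 3 = 6·2^k − 6 + 3 = 3·2^{k+1} − 3.
By induction, h(m) = 3·2^m − 3 for all m ≥ 1.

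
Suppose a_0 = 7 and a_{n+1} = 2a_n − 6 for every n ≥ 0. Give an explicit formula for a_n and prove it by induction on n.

Claim: a_n = 2^n + 6.

Base case: a_0 = 7, and 2^0 + 6 = 1 + 6 = 7.
Assume a_m = 2^m + 6 for some m ≥ 0.
Then a_{m+1} = 2a_m − 6 = 2·(2^m + 6) − 6 = 2^{m+1} + 12 − 6 = 2^{m+1} + 6.
Hence a_n = 2^n + 6 for every n ≥ 0, by induction.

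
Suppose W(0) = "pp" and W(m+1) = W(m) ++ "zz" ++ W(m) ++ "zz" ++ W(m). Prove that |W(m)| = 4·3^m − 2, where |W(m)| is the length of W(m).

Base case: |W(0)| = 2, and 4·3^0 − 2 = 2.
Assume |W(j)| = 4·3^j − 2.
Then |W(j+1)| = 3|W(j)| + 4 = 3(4·3^j − 2) + 4 = 4·3^{j+1} − 6 + 4 = 4·3^{j+1} − 2.
Hence |W(m)| = 4·3^m − 2 for every m ≥ 0, by induction.

|W(m)| = 4·3^m − 2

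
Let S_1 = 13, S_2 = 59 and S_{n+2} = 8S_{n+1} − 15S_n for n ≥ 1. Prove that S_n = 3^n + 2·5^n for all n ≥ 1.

Base cases: S_1 = 13 and 3^1 + 2·5^1 = 13; S_2 = 59 and 3^2 + 2·5^2 = 59.
Assume S_j = 3^j + 2·5^j for all 1 ≤ j ≤ m, where m ≥ 2.
Then S_{m+1} = 8S_m − 15S_{m−1} = 8·(3^m + 2·5^m) − 15·(3^{m−1} + 2·5^{m−1}) = (8·3 − 15)3^{m−1} + 2·(8·5 − 15)5^{m−1} = 9·3^{m−1} + 50·5^{m−1} = 3^{m+1} + 2·5^{m+1}.
By strong induction, S_n = 3^n + 2·5^n for all n ≥ 1.

S_n = 3^n + 2·5^n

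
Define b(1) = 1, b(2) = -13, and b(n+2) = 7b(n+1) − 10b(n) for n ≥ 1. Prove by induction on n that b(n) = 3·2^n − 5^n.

Base cases: b(1) = 1 and 3·2^1 − 5^1 = 1; b(2) = -13 and 3·2^2 − 5^2 = -13.
Assume b(j) = 3·2^j − 5^j for all 1 ≤ j ≤ m, where m ≥ 2.
Then b(m+1) = 7b(m) − 10b(m−1) = 7·(3·2^m − 5^m) − 10·(3·2^{m−1} − 5^{m−1}) = 3·(7·2 − 10)2^{m−1} − (7·5 − 10)5^{m−1} = 12·2^{m−1} − 25·5^{m−1} = 3·2^{m+1} − 5^{m+1}.
This completes the inductive step, so b(n) = 3·2^n − 5^n for all n ≥ 1.

b(n) = 3·2^n − 5^n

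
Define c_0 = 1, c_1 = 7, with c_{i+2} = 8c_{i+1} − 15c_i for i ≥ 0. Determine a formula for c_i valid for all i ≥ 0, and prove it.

Claim: c_i = 2·5^i − 3^i.

Base cases: c_0 = 1 and 2·5^0 − 3^0 = 1; c_1 = 7 and 2·5^1 − 3^1 = 7.
Assume c_t = 2·5^t − 3^t for all 0 ≤ t ≤ j, where j ≥ 1.
Then c_{j+1} = 8c_j − 15c_{j−1} = 8·(2·5^j − 3^j) − 15·(2·5^{j−1} − 3^{j−1}) = 2·(8·5 − 15)5^{j−1} − (8·3 − 15)3^{j−1} = 50·5^{j−1} − 9·3^{j−1} = 2·5^{j+1} − 3^{j+1}.
This completes the inductive step, so c_i = 2·5^i − 3^i for all i ≥ 0.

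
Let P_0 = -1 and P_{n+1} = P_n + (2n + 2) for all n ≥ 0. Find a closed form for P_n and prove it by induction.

Claim: P_n = n^2 + n − 1.

Base case: P_0 = -1, and 0^2 + 0 − 1 = -1.
Assume P_m = m^2 + m − 1.
Then P_{m+1} = P_m + (2m + 2) = (m^2 + m − 1) + (2m + 2) = m^2 + 3m + 1,
and (m+1)^2 + (m+1) − 1 = m^2 + 3m + 1.
By induction, P_n = n^2 + n − 1 for all n ≥ 0.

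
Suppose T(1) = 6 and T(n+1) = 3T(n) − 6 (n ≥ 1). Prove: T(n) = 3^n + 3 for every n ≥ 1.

Base case: T(1) = 6, and 3^1 + 3 = 3 + 3 = 6.
Assume T(m) = 3^m + 3 for some m ≥ 1.
Then T(m+1) = 3T(m) − 6 = 3·(3^m + 3) − 6 = 3^{m+1} + 9 − 6 = 3^{m+1} + 3.
So the formula holds for m+1, and by induction T(n) = 3^n + 3 for all n ≥ 1.

T(n) = 3^n + 3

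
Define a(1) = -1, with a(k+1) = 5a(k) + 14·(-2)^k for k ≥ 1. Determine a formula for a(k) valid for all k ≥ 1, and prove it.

Claim: a(k) = -5^k − 2·(-2)^k.

Base case: a(1) = -1, and -5^1 − 2·(-2)^1 = -5 + 4 = -1.
Assume a(r) = -5^r − 2·(-2)^r for some r ≥ 1.
Then a(r+1) = 5a(r) + 14·(-2)^r = 5·(-5^r − 2·(-2)^r) + 14·(-2)^r = -5^{r+1} − 10·(-2)^r + 14·(-2)^r = -5^{r+1} + 4·(-2)^r = -5^{r+1} − 2·(-2)^{r+1}.
So the formula holds for r+1, and by induction a(k) = -5^k − 2·(-2)^k for all k ≥ 1.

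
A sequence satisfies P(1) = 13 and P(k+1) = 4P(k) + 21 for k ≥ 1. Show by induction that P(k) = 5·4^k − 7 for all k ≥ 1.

Base case: P(1) = 13, and 5·4^1 − 7 = 20 − 7 = 13.
Assume P(r) = 5·4^r − 7 for some r ≥ 1.
Then P(r+1) = 4P(r) + 21 = 4·(5·4^r − 7) + 21 = 20·4^r − 28 + 21 = 5·4^{r+1} − 7.
By induction, P(k) = 5·4^k − 7 for all k ≥ 1.

P(k) = 5·4^k − 7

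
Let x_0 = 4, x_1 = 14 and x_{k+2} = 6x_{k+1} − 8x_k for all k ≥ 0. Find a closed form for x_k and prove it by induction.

Claim: x_k = 3·4^k + 2^k.

Base cases: x_0 = 4 and 3·4^0 + 2^0 = 4; x_1 = 14 and 3·4^1 + 2^1 = 14.
Assume x_i = 3·4^i + 2^i for all 0 ≤ i ≤ j, where j ≥ 1.
Then x_{j+1} = 6x_j − 8x_{j−1} = 6·(3·4^j + 2^j) − 8·(3·4^{j−1} + 2^{j−1}) = 3·(6·4 − 8)4^{j−1} + (6·2 − 8)2^{j−1} = 48·4^{j−1} + 4·2^{j−1} = 3·4^{j+1} + 2^{j+1}.
By strong induction, x_k = 3·4^k + 2^k for all k ≥ 0.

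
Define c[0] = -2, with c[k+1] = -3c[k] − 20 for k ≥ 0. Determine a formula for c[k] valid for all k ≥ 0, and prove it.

Claim: c[k] = 3·(-3)^k − 5.

Base case: c[0] = -2, and 3·(-3)^0 − 5 = 3 − 5 = -2.
Assume c[m] = 3·(-3)^m − 5 for some m ≥ 0.
Then c[m+1] = -3c[m] − 20 = -3·(3·(-3)^m − 5) − 20 = -9·(-3)^m + 15 − 20 = 3·(-3)^{m+1} − 5.
So the formula holds for m+1, and by induction c[k] = 3·(-3)^k − 5 for all k ≥ 0.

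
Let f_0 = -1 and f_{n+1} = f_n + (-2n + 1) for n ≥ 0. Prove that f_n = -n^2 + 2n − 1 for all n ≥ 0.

Base case: f_0 = -1, and -0^2 + 2·0 − 1 = -1.
Assume f_j = -j^2 + 2j − 1.
Then f_{j+1} = f_j + (-2j + 1) = (-j^2 + 2j − 1) + (-2j + 1) = -j^2,
and -(j+1)^2 + 2·(j+1) − 1 = -j^2.
Hence f_n = -n^2 + 2n − 1 for every n ≥ 0, by induction.

f_n = -n^2 + 2n − 1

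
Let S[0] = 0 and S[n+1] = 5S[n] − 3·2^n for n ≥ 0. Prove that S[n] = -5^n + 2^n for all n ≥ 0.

Base case: S[0] = 0, and -5^0 + 2^0 = -1 + 1 = 0.
Assume S[r] = -5^r + 2^r for some r ≥ 0.
Then S[r+1] = 5S[r] − 3·2^r = 5·(-5^r + 2^r) − 3·2^r = -5^{r+1} + 5·2^r − 3·2^r = -5^{r+1} + 2·2^r = -5^{r+1} + 2^{r+1}.
Hence S[n] = -5^n + 2^n for every n ≥ 0, by induction.

S[n] = -5^n + 2^n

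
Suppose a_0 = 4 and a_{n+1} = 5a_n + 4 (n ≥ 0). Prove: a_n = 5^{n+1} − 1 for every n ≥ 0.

Base case: a_0 = 4, and 5^{0+1} − 1 = 5 − 1 = 4.
Assume a_k = 5^{k+1} − 1 for some k ≥ 0.
Then a_{k+1} = 5a_k + 4 = 5·(5^{k+1} − 1) + 4 = 5^{k+2} − 5 + 4 = 5^{k+2} − 1.
This completes the inductive step, so a_n = 5^{n+1} − 1 for all n ≥ 0.

a_n = 5^{n+1} − 1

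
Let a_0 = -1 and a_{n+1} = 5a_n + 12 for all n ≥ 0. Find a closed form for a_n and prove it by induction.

Claim: a_n = 2·5^n − 3.

Base case: a_0 = -1, and 2·5^0 − 3 = 2 − 3 = -1.
Assume a_m = 2·5^m − 3 for some m ≥ 0.
Then a_{m+1} = 5a_m + 12 = 5·(2·5^m − 3) + 12 = 10·5^m − 15 + 12 = 2·5^{m+1} − 3.
This completes the inductive step, so a_n = 2·5^n − 3 for all n ≥ 0.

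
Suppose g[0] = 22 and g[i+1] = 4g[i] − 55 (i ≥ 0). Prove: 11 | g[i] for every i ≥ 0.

Base case: g[0] = 22 = 11·2, so 11 | g[0].
Assume 11 | g[j], so g[j] = 11t for some integer t.
Then g[j+1] = 4g[j] − 55 = 4·(11t) − 55 = 11(4t − 5), so 11 | g[j+1].
Hence 11 | g[i] for every i ≥ 0, by induction.

11 | g[i]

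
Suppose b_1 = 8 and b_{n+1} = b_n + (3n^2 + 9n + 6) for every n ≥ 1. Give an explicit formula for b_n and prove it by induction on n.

Claim: b_n = n^3 + 3n^2 + 2n + 2.

Base case: b_1 = 8, and 1^3 + 3·1^2 + 2·1 + 2 = 8.
Assume b_j = j^3 + 3j^2 + 2j + 2.
Then b_{j+1} = b_j + (3j^2 + 9j + 6) = (j^3 + 3j^2 + 2j + 2) + (3j^2 + 9j + 6) = j^3 + 6j^2 + 11j + 8,
and (j+1)^3 + 3·(j+1)^2 + 2·(j+1) + 2 = j^3 + 6j^2 + 11j + 8.
By induction, b_n = n^3 + 3n^2 + 2n + 2 for all n ≥ 1.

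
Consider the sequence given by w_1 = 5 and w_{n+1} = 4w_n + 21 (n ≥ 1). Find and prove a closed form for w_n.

Claim: w_n = 3·4^n − 7.

Base case: w_1 = 5, and 3·4^1 − 7 = 12 − 7 = 5.
Assume w_k = 3·4^k − 7 for some k ≥ 1.
Then w_{k+1} = 4w_k + 21 = 4·(3·4^k − 7) + 21 = 12·4^k − 28 + 21 = 3·4^{k+1} − 7.
Hence w_n = 3·4^n − 7 for every n ≥ 1, by induction.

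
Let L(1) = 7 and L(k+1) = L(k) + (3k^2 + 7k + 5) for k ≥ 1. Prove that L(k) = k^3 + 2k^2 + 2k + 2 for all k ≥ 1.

Base case: L(1) = 7, and 1^3 + 2·1^2 + 2·1 + 2 = 7.
Assume L(m) = m^3 + 2m^2 + 2m + 2.
Then L(m+1) = L(m) + (3m^2 + 7m + 5) = (m^3 + 2m^2 + 2m + 2) + (3m^2 + 7m + 5) = m^3 + 5m^2 + 9m + 7,
and (m+1)^3 + 2·(m+1)^2 + 2·(m+1) + 2 = m^3 + 5m^2 + 9m + 7.
By induction, L(k) = k^3 + 2k^2 + 2k + 2 for all k ≥ 1.

L(k) = k^3 + 2k^2 + 2k + 2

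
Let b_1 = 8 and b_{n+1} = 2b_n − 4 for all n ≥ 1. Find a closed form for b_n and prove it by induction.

Claim: b_n = 2^{n+1} + 4.

Base case: b_1 = 8, and 2^{1+1} + 4 = 4 + 4 = 8.
Assume b_r = 2^{r+1} + 4 for some r ≥ 1.
Then b_{r+1} = 2b_r − 4 = 2·(2^{r+1} + 4) − 4 = 2^{r+2} + 8 − 4 = 2^{r+2} + 4.
This completes the inductive step, so b_n = 2^{n+1} + 4 for all n ≥ 1.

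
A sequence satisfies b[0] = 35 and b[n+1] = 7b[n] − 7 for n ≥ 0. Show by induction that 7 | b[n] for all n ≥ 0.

Base case: b[0] = 35 = 7·5, so 7 | b[0].
Assume 7 | b[m], so b[m] = 7t for some integer t.
Then b[m+1] = 7b[m] − 7 = 7·(7t) − 7 = 7(7t − 1), so 7 | b[m+1].
This completes the inductive step, so 7 | b[n] for all n ≥ 0.

7 | b[n]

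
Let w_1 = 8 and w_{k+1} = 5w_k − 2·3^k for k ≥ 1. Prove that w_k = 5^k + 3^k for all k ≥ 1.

Base case: w_1 = 8, and 5^1 + 3^1 = 5 + 3 = 8.
Assume w_m = 5^m + 3^m for some m ≥ 1.
Then w_{m+1} = 5w_m − 2·3^m = 5·(5^m + 3^m) − 2·3^m = 5^{m+1} + 5·3^m − 2·3^m = 5^{m+1} + 3·3^m = 5^{m+1} + 3^{m+1}.
By induction, w_k = 5^k + 3^k for all k ≥ 1.

w_k = 5^k + 3^k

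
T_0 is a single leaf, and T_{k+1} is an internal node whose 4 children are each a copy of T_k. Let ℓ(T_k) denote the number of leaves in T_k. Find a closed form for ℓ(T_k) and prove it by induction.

Claim: ℓ(T_k) = 4^k.

Base case: ℓ(T_0) = 1, and 4^0 = 1.
Assume ℓ(T_m) = 4^m.
Then ℓ(T_{m+1}) = 4·ℓ(T_m) = 4·4^m = 4^{m+1}.
By induction, ℓ(T_k) = 4^k for all k ≥ 0.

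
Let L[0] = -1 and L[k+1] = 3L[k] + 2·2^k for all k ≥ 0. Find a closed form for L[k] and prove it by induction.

Claim: L[k] = 3^k − 2·2^k.

Base case: L[0] = -1, and 3^0 − 2·2^0 = 1 − 2 = -1.
Assume L[m] = 3^m − 2·2^m for some m ≥ 0.
Then L[m+1] = 3L[m] + 2·2^m = 3·(3^m − 2·2^m) + 2·2^m = 3^{m+1} − 6·2^m + 2·2^m = 3^{m+1} − 4·2^m = 3^{m+1} − 2·2^{m+1}.
This completes the inductive step, so L[k] = 3^k − 2·2^k for all k ≥ 0.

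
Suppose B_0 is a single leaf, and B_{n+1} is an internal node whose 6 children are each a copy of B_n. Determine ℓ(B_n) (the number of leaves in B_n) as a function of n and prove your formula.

Claim: ℓ(B_n) = 6^n.

Base case: ℓ(B_0) = 1, and 6^0 = 1.
Assume ℓ(B_j) = 6^j.
Then ℓ(B_{j+1}) = 6·ℓ(B_j) = 6·6^j = 6^{j+1}.
By induction, ℓ(B_n) = 6^n for all n ≥ 0.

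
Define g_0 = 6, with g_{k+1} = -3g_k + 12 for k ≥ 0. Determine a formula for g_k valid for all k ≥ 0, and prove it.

Claim: g_k = 3·(-3)^k + 3.

Base case: g_0 = 6, and 3·(-3)^0 + 3 = 3 + 3 = 6.
Assume g_r = 3·(-3)^r + 3 for some r ≥ 0.
Then g_{r+1} = -3g_r + 12 = -3·(3·(-3)^r + 3) + 12 = -9·(-3)^r − 9 + 12 = 3·(-3)^{r+1} + 3.
By induction, g_k = 3·(-3)^k + 3 for all k ≥ 0.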